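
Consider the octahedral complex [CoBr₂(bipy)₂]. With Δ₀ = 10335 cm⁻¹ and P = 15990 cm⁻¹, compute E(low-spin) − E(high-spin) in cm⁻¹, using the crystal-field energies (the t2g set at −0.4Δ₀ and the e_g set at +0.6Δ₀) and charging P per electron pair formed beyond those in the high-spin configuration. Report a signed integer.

5655

Ligand charges: 2×(-1) from Br⁻ and 2×(+0) from bipy sum to -2; with overall charge +0, Co is +2.
Co²⁺: group 9, so d-count = 9 − 2 = 7.
High-spin d⁷ fills as t2g^5 e_g^2 with CFSE 5(−0.4) + 2(+0.6) = -0.8Δ₀ = -8268 cm⁻¹.
Low-spin t2g^6 e_g^1 gives -1.8Δ₀ = -18603 cm⁻¹, but forming 1 extra pair costs 1P = 15990 cm⁻¹, so E(LS) = -18603 + 15990 = -2613 cm⁻¹.
Thus E(LS) − E(HS) = 5655 cm⁻¹.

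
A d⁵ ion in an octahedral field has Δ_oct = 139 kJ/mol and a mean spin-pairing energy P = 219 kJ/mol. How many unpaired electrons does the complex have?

Here Δ_oct < P (139 < 219), so the high-spin state is favoured.
Filling d⁵ accordingly: t₂g³ eg².
Unpaired electrons: 5.

5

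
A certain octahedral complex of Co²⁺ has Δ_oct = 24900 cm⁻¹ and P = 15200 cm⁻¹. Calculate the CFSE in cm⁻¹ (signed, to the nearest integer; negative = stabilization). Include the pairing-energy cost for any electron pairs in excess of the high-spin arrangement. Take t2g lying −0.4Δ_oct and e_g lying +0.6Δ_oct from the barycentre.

-29620

Co is in group 9, so Co²⁺ is d⁷ (9 − 2 = 7).
With Δ_oct > P the complex is low-spin.
That gives t2g^6 e_g^1.
Orbital CFSE = -1.8Δ_oct = -1.8 × 24900 = -44820 cm⁻¹.
Excess pairs vs high-spin: 3 − 2 = 1; pairing cost = +15200 cm⁻¹.
Net CFSE = -44820 + 15200 = -29620 cm⁻¹.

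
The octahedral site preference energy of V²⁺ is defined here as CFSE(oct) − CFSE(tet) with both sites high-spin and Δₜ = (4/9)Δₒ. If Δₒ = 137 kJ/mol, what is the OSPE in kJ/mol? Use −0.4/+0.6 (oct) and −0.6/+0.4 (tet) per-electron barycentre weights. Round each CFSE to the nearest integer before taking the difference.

Group 5 minus oxidation state +2 gives a d³ configuration for V²⁺.
Octahedral (high-spin): t2g^3 e_g^0, CFSE = 3(−0.4) + 0(+0.6) = -1.2Δₒ = -1.2 × 137 = -164 kJ/mol.
Tetrahedral: e^2 t2^1, CFSE = 2(−0.6) + 1(+0.4) = -0.8Δₜ = -0.8 × (4/9) × 137 = -49 kJ/mol.
Subtracting, OSPE = -164 − (-49) = -115 kJ/mol.

-115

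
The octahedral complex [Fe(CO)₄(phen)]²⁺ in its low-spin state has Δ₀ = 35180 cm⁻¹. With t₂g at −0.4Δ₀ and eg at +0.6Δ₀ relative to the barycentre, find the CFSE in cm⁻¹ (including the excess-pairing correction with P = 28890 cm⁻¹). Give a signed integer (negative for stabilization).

-26652

Ligand charges: 4×(+0) from CO and 1×(+0) from phen sum to +0; with overall charge +2, Fe is +2.
Fe sits in group 8; removing 2 electrons leaves Fe²⁺ with 8 − 2 = 6 d electrons.
The d⁶ electrons fill as t₂g⁶ eg⁰.
CFSE(orbital) = 6×(-0.4Δ₀) + 0×(0.6Δ₀) = -2.4Δ₀; with Δ₀ = 35180 cm⁻¹ that is -84432 cm⁻¹.
High-spin d⁶ would be t₂g⁴ eg² with 1 pair; low-spin has 3, so 2 excess pairs cost +2P = +57780 cm⁻¹.
Net CFSE = -84432 + 57780 = -26652 cm⁻¹.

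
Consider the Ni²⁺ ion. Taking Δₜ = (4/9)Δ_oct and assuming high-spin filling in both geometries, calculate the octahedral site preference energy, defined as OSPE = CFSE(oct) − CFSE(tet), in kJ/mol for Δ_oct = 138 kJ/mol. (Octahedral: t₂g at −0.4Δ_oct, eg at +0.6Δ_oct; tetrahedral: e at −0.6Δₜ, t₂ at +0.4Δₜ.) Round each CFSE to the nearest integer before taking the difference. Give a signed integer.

Ni sits in group 10; removing 2 electrons leaves Ni²⁺ with 10 − 2 = 8 d electrons.
In an octahedral site d⁸ (HS) is t2g^6 e_g^2, giving CFSE(oct) = -1.2Δ_oct = -166 kJ/mol.
Tetrahedral e^4 t2^4 gives -0.8Δₜ = -0.8 × (4/9) × 138 = -49 kJ/mol.
OSPE = -166 − (-49) = -117 kJ/mol.

-117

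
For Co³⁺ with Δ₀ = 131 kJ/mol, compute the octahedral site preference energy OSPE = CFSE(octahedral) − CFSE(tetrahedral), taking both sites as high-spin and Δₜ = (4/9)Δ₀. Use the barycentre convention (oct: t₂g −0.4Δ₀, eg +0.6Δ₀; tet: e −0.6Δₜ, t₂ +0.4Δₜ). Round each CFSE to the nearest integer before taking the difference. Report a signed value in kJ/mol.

-17

Group 9 minus oxidation state +3 gives a d⁶ configuration for Co³⁺.
In an octahedral site d⁶ (HS) is t₂g⁴ eg², giving CFSE(oct) = -0.4Δ₀ = -52 kJ/mol.
In a tetrahedral site the filling is e³ t₂³: CFSE(tet) = -0.6Δₜ = -0.6 × (4/9)(131) = -35 kJ/mol.
OSPE = -52 − (-35) = -17 kJ/mol.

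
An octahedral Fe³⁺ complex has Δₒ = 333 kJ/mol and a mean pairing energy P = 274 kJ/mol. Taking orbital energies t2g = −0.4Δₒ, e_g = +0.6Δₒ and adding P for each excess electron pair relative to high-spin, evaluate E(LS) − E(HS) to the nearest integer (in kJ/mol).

Group 8 minus oxidation state +3 gives a d⁵ configuration for Fe³⁺.
High-spin: t2g^3 e_g^2, CFSE = 0.0Δₒ = 0 kJ/mol.
Low-spin: t2g^5 e_g^0, orbital CFSE = -2.0Δₒ = -666 kJ/mol; plus 2 excess pairs × P = +548 kJ/mol; total -118 kJ/mol.
The difference is -118 − (0) = -118 kJ/mol, so low-spin lies lower.

-118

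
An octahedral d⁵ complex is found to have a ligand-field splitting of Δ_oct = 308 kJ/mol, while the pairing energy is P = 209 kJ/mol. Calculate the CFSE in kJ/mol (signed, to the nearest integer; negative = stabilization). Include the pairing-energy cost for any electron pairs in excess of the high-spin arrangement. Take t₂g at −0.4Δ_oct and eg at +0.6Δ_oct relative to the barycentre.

-198

With Δ_oct > P the complex is low-spin.
That gives t₂g⁵ eg⁰.
Orbital CFSE = -2.0Δ_oct = -2.0 × 308 = -616 kJ/mol.
Excess pairs vs high-spin: 2 − 0 = 2; pairing cost = +418 kJ/mol.
Net CFSE = -616 + 418 = -198 kJ/mol.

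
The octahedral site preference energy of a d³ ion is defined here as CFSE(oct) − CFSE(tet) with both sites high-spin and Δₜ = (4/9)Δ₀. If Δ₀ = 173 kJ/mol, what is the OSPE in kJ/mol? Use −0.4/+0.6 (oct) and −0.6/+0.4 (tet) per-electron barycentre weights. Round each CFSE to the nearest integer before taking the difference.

In an octahedral site d³ (HS) is t₂g³ eg⁰, giving CFSE(oct) = -1.2Δ₀ = -208 kJ/mol.
Tetrahedral e² t₂¹ gives -0.8Δₜ = -0.8 × (4/9) × 173 = -62 kJ/mol.
OSPE = CFSE(oct) − CFSE(tet) = -208 − (-62) = -146 kJ/mol.

-146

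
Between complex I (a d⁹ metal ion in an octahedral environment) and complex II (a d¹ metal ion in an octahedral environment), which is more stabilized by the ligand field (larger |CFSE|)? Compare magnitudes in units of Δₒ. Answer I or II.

I

I: t₂g⁶ eg³, CFSE = -0.6Δₒ.
II: t₂g¹ eg⁰, CFSE = -0.4Δₒ.
So I has the larger |CFSE|.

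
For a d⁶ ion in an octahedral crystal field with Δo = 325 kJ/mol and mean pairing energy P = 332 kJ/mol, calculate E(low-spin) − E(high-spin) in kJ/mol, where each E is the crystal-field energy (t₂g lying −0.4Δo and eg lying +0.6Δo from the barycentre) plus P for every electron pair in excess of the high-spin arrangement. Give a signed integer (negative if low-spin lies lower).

14

High-spin: t₂g⁴ eg², CFSE = -0.4Δo = -130 kJ/mol.
Low-spin t₂g⁶ eg⁰ gives -2.4Δo = -780 kJ/mol, but forming 2 extra pairs costs 2P = 664 kJ/mol, so E(LS) = -780 + 664 = -116 kJ/mol.
E(LS) − E(HS) = -116 − (-130) = 14 kJ/mol.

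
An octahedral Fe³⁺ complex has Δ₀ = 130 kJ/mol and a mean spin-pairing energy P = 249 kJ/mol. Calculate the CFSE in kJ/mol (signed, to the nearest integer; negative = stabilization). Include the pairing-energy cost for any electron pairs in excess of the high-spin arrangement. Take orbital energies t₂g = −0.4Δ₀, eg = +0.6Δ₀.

0

Fe³⁺: group 8, so d-count = 8 − 3 = 5.
Since Δ₀ = 130 kJ/mol < P = 249 kJ/mol, the complex adopts the high-spin configuration.
That gives t₂g³ eg².
Orbital CFSE = 0.0Δ₀ = 0.0 × 130 = 0 kJ/mol.
High-spin has no excess pairs, so no pairing correction applies.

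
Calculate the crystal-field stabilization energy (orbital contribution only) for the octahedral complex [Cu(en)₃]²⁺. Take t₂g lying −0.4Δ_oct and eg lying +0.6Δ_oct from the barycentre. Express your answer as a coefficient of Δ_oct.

-0.6 Δ_oct

en is neutral, so the +2 overall charge sits on Cu: oxidation state +2.
Cu²⁺: group 11, so d-count = 11 − 2 = 9.
For octahedral d⁹ the high- and low-spin configurations coincide.
Configuration: t₂g⁶ eg³.
CFSE = 6(-0.4Δ_oct) + 3(0.6Δ_oct) = -2.4Δ_oct + 1.8Δ_oct = -0.6Δ_oct.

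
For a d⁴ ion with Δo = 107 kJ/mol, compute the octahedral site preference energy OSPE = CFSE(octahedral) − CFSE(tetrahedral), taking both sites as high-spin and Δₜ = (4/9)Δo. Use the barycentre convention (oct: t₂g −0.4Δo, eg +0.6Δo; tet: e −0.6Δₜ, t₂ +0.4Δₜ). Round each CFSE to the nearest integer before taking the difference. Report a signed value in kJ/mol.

In an octahedral site d⁴ (HS) is t₂g³ eg¹, giving CFSE(oct) = -0.6Δo = -64 kJ/mol.
Tetrahedral: e² t₂², CFSE = 2(−0.6) + 2(+0.4) = -0.4Δₜ = -0.4 × (4/9) × 107 = -19 kJ/mol.
OSPE = CFSE(oct) − CFSE(tet) = -64 − (-19) = -45 kJ/mol.

-45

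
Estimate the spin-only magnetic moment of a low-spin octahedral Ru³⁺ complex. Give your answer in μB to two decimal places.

1.73 μB

Ru sits in group 8; removing 3 electrons leaves Ru³⁺ with 8 − 3 = 5 d electrons.
Configuration: t₂g⁵ eg⁰ → 1 unpaired electron.
μ(spin-only) = √[1(1+2)] = √3 ≈ 1.73 μB.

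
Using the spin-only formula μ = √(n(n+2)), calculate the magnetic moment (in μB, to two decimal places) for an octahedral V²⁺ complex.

3.87 μB

V sits in group 5; removing 2 electrons leaves V²⁺ with 5 − 2 = 3 d electrons.
Configuration: t2g^3 e_g^0 → 3 unpaired electrons.
μ(spin-only) = √[3(3+2)] = √15 ≈ 3.87 μB.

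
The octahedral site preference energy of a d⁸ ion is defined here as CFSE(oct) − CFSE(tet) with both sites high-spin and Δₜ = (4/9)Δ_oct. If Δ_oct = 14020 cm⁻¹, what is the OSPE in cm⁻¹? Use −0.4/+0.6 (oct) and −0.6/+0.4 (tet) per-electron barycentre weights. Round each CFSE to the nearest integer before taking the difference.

-11839

Octahedral high-spin t₂g⁶ eg²: CFSE = -1.2 × 14020 = -16824 cm⁻¹.
Tetrahedral e⁴ t₂⁴ gives -0.8Δₜ = -0.8 × (4/9) × 14020 = -4985 cm⁻¹.
Subtracting, OSPE = -16824 − (-4985) = -11839 cm⁻¹.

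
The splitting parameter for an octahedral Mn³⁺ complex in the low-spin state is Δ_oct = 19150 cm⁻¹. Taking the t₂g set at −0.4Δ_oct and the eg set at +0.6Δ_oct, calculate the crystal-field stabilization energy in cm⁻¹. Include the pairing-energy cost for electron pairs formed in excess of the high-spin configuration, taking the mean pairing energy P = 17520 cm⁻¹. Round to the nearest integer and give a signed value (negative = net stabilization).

Group 7 minus oxidation state +3 gives a d⁴ configuration for Mn³⁺.
Electron filling gives t₂g⁴ eg⁰.
CFSE(orbital) = 4×(-0.4Δ_oct) + 0×(0.6Δ_oct) = -1.6Δ_oct; with Δ_oct = 19150 cm⁻¹ that is -30640 cm⁻¹.
Relative to high-spin t₂g³ eg¹ (0 paired), the low-spin configuration has 1 additional pair, contributing +1 × 17520 = +17520 cm⁻¹.
Net CFSE = -30640 + 17520 = -13120 cm⁻¹.

-13120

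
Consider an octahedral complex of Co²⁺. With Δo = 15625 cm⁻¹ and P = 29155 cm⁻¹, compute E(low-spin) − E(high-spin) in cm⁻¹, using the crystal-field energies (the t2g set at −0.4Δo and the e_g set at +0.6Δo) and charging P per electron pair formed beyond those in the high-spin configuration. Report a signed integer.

13530

Group 9 minus oxidation state +2 gives a d⁷ configuration for Co²⁺.
High-spin d⁷ fills as t2g^5 e_g^2 with CFSE 5(−0.4) + 2(+0.6) = -0.8Δo = -12500 cm⁻¹.
Low-spin t2g^6 e_g^1 gives -1.8Δo = -28125 cm⁻¹, but forming 1 extra pair costs 1P = 29155 cm⁻¹, so E(LS) = -28125 + 29155 = 1030 cm⁻¹.
The difference is 1030 − (-12500) = 13530 cm⁻¹, so high-spin lies lower.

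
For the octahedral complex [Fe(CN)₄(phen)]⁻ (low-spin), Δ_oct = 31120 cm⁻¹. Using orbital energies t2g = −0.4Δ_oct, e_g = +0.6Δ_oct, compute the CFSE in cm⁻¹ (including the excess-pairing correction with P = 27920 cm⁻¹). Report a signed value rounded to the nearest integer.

Ligand charges: 4×(-1) from CN⁻ and 1×(+0) from phen sum to -4; with overall charge -1, Fe is +3.
Fe sits in group 8; removing 3 electrons leaves Fe³⁺ with 8 − 3 = 5 d electrons.
The d⁵ electrons fill as t2g^5 e_g^0.
The orbital stabilization is -2.0Δ_oct = -2.0 × 31120 = -62240 cm⁻¹.
Relative to high-spin t2g^3 e_g^2 (0 paired), the low-spin configuration has 2 additional pairs, contributing +2 × 27920 = +55840 cm⁻¹.
Combining: -62240 + 55840 = -6400 cm⁻¹.

-6400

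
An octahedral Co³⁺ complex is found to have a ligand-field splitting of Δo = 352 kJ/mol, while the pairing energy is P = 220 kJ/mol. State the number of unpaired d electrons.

Co is in group 9, so Co³⁺ is d⁶ (9 − 3 = 6).
Here Δo > P (352 > 220), so the low-spin state is favoured.
Filling d⁶ accordingly: t₂g⁶ eg⁰.
Unpaired electrons: 0.

0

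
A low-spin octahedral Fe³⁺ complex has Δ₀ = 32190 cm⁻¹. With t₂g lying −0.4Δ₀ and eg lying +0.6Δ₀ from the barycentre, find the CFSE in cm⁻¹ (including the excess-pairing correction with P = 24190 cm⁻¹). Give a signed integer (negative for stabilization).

Fe³⁺: group 8, so d-count = 8 − 3 = 5.
The d⁵ electrons fill as t₂g⁵ eg⁰.
The orbital stabilization is -2.0Δ₀ = -2.0 × 32190 = -64380 cm⁻¹.
High-spin d⁵ would be t₂g³ eg² with 0 pairs; low-spin has 2, so 2 excess pairs cost +2P = +48380 cm⁻¹.
Overall CFSE = -64380 + 48380 = -16000 cm⁻¹.

-16000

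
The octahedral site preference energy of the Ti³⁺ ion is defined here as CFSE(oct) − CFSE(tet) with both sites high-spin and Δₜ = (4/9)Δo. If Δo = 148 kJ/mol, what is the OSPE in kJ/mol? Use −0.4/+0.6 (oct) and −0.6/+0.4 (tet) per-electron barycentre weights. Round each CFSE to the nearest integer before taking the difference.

Ti³⁺: group 4, so d-count = 4 − 3 = 1.
Octahedral high-spin t₂g¹ eg⁰: CFSE = -0.4 × 148 = -59 kJ/mol.
In a tetrahedral site the filling is e¹ t₂⁰: CFSE(tet) = -0.6Δₜ = -0.6 × (4/9)(148) = -39 kJ/mol.
OSPE = -59 − (-39) = -20 kJ/mol.

-20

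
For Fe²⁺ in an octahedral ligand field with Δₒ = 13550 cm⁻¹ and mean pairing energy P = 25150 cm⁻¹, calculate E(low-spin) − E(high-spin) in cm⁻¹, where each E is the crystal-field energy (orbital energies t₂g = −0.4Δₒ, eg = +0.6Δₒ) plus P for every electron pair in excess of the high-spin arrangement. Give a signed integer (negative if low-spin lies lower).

23200

Fe sits in group 8; removing 2 electrons leaves Fe²⁺ with 8 − 2 = 6 d electrons.
High-spin: t₂g⁴ eg², CFSE = -0.4Δₒ = -5420 cm⁻¹.
Low-spin: t₂g⁶ eg⁰, orbital CFSE = -2.4Δₒ = -32520 cm⁻¹; plus 2 excess pairs × P = +50300 cm⁻¹; total 17780 cm⁻¹.
Thus E(LS) − E(HS) = 23200 cm⁻¹.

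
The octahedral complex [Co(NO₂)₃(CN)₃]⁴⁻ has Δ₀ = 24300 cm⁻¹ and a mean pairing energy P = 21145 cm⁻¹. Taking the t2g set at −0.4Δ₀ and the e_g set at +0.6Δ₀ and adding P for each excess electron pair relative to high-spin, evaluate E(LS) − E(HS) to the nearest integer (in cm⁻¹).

-3155

Ligand charges: 3×(-1) from NO₂⁻ and 3×(-1) from CN⁻ sum to -6; with overall charge -4, Co is +2.
Co is in group 9, so Co²⁺ is d⁷ (9 − 2 = 7).
High-spin: t2g^5 e_g^2, CFSE = -0.8Δ₀ = -19440 cm⁻¹.
Low-spin: t2g^6 e_g^1, orbital CFSE = -1.8Δ₀ = -43740 cm⁻¹; plus 1 excess pair × P = +21145 cm⁻¹; total -22595 cm⁻¹.
Thus E(LS) − E(HS) = -3155 cm⁻¹.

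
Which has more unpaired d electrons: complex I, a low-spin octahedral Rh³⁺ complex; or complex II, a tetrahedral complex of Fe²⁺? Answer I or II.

I: Rh sits in group 9; removing 3 electrons leaves Rh³⁺ with 9 − 3 = 6 d electrons; t₂g⁶ eg⁰ → 0 unpaired.
II: Fe is in group 8, so Fe²⁺ is d⁶ (8 − 2 = 6); Tetrahedral fields are weak (Δₜ ≈ 4/9 Δₒ), so electrons fill high-spin; e^3 t2^3 → 4 unpaired.
So II has more unpaired electrons.

II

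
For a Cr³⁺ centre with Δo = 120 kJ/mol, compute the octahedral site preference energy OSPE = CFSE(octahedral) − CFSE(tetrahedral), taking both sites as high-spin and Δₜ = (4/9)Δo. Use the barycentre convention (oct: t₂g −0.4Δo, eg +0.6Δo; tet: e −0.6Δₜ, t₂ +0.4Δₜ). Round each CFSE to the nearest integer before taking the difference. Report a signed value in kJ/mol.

-101

Cr³⁺: group 6, so d-count = 6 − 3 = 3.
Octahedral (high-spin): t2g^3 e_g^0, CFSE = 3(−0.4) + 0(+0.6) = -1.2Δo = -1.2 × 120 = -144 kJ/mol.
Tetrahedral: e^2 t2^1, CFSE = 2(−0.6) + 1(+0.4) = -0.8Δₜ = -0.8 × (4/9) × 120 = -43 kJ/mol.
OSPE = -144 − (-43) = -101 kJ/mol.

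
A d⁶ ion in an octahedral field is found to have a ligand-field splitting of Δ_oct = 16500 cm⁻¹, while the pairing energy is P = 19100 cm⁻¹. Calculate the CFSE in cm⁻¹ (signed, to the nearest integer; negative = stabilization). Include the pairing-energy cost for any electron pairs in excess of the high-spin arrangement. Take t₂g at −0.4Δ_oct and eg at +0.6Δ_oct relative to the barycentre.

Here Δ_oct < P (16500 < 19100), so the high-spin state is favoured.
That gives t₂g⁴ eg².
Orbital CFSE = -0.4Δ_oct = -0.4 × 16500 = -6600 cm⁻¹.
High-spin has no excess pairs, so no pairing correction applies.

-6600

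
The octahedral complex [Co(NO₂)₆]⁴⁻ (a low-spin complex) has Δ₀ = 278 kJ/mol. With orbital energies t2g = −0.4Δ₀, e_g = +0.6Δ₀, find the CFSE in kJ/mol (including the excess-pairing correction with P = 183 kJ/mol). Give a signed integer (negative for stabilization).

-317

Each NO₂⁻ contributes -1; 6 × (-1) = -6. With overall charge -4, Co is in the +2 oxidation state.
Co is in group 9, so Co²⁺ is d⁷ (9 − 2 = 7).
Configuration: t2g^6 e_g^1.
The orbital stabilization is -1.8Δ₀ = -1.8 × 278 = -500 kJ/mol.
Relative to high-spin t2g^5 e_g^2 (2 paired), the low-spin configuration has 1 additional pair, contributing +1 × 183 = +183 kJ/mol.
Overall CFSE = -500 + 183 = -317 kJ/mol.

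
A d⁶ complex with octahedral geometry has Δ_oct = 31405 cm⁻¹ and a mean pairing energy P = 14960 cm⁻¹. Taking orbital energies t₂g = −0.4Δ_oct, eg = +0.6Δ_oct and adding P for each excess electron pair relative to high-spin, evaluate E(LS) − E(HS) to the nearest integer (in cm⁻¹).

-32890

In the high-spin limit (t₂g⁴ eg²) the orbital term is -0.4Δ_oct = -12562 cm⁻¹, with no excess pairing.
Low-spin: t₂g⁶ eg⁰, orbital CFSE = -2.4Δ_oct = -75372 cm⁻¹; plus 2 excess pairs × P = +29920 cm⁻¹; total -45452 cm⁻¹.
The difference is -45452 − (-12562) = -32890 cm⁻¹, so low-spin lies lower.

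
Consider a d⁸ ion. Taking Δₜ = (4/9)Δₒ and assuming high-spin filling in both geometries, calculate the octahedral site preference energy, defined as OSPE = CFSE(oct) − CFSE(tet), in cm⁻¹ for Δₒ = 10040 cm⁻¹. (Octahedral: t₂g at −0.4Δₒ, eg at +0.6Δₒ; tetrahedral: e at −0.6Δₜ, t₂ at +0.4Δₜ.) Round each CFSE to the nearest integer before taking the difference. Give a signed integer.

-8478

Octahedral (high-spin): t₂g⁶ eg², CFSE = 6(−0.4) + 2(+0.6) = -1.2Δₒ = -1.2 × 10040 = -12048 cm⁻¹.
Tetrahedral: e⁴ t₂⁴, CFSE = 4(−0.6) + 4(+0.4) = -0.8Δₜ = -0.8 × (4/9) × 10040 = -3570 cm⁻¹.
OSPE = CFSE(oct) − CFSE(tet) = -12048 − (-3570) = -8478 cm⁻¹.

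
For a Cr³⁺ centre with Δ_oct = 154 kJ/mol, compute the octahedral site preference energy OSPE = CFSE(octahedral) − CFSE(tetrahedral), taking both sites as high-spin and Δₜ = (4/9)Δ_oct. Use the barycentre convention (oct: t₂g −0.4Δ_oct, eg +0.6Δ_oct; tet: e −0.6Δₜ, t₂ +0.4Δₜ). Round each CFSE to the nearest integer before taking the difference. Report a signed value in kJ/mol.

Group 6 minus oxidation state +3 gives a d³ configuration for Cr³⁺.
Octahedral (high-spin): t2g^3 e_g^0, CFSE = 3(−0.4) + 0(+0.6) = -1.2Δ_oct = -1.2 × 154 = -185 kJ/mol.
In a tetrahedral site the filling is e^2 t2^1: CFSE(tet) = -0.8Δₜ = -0.8 × (4/9)(154) = -55 kJ/mol.
OSPE = -185 − (-55) = -130 kJ/mol.

-130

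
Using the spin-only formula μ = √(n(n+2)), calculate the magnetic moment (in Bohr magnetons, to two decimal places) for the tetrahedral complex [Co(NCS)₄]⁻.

Each NCS⁻ contributes -1; 4 × (-1) = -4. With overall charge -1, Co is in the +3 oxidation state.
Co sits in group 9; removing 3 electrons leaves Co³⁺ with 9 − 3 = 6 d electrons.
Tetrahedral splitting is small, so the complex is high-spin.
Configuration: e³ t₂³ → 4 unpaired electrons.
μ(spin-only) = √[4(4+2)] = √24 ≈ 4.90 Bohr magnetons.

4.90 Bohr magnetons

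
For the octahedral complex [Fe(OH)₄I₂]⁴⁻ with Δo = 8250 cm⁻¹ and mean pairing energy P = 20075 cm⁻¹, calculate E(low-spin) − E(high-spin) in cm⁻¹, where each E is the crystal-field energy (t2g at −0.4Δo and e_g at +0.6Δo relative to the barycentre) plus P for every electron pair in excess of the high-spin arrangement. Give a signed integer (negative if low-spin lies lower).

23650

Ligand charges: 4×(-1) from OH⁻ and 2×(-1) from I⁻ sum to -6; with overall charge -4, Fe is +2.
Fe is in group 8, so Fe²⁺ is d⁶ (8 − 2 = 6).
In the high-spin limit (t2g^4 e_g^2) the orbital term is -0.4Δo = -3300 cm⁻¹, with no excess pairing.
For low-spin the configuration is t2g^6 e_g^0: orbital energy -2.4 × 8250 = -19800 cm⁻¹, and 2 additional pairs relative to high-spin add 40150 cm⁻¹, giving 20350 cm⁻¹.
E(LS) − E(HS) = 20350 − (-3300) = 23650 cm⁻¹.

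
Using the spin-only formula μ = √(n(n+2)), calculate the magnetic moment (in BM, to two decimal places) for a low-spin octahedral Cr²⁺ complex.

2.83 BM

Cr is in group 6, so Cr²⁺ is d⁴ (6 − 2 = 4).
Configuration: t₂g⁴ eg⁰ → 2 unpaired electrons.
μ(spin-only) = √[2(2+2)] = √8 ≈ 2.83 BM.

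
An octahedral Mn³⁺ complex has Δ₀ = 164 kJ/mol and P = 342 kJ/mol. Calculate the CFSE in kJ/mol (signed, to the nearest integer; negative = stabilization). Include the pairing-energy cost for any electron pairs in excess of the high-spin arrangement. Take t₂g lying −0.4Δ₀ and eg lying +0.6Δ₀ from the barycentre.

-98

Mn³⁺: group 7, so d-count = 7 − 3 = 4.
Here Δ₀ < P (164 < 342), so the high-spin state is favoured.
Filling d⁴ accordingly: t₂g³ eg¹.
Orbital CFSE = -0.6Δ₀ = -0.6 × 164 = -98 kJ/mol.
High-spin has no excess pairs, so no pairing correction applies.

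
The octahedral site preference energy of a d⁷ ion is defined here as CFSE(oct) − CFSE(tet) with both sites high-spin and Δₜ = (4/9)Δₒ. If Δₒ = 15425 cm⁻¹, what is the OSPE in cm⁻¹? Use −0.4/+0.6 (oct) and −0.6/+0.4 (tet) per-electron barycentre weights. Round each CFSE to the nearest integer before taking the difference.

Octahedral (high-spin): t₂g⁵ eg², CFSE = 5(−0.4) + 2(+0.6) = -0.8Δₒ = -0.8 × 15425 = -12340 cm⁻¹.
Tetrahedral: e⁴ t₂³, CFSE = 4(−0.6) + 3(+0.4) = -1.2Δₜ = -1.2 × (4/9) × 15425 = -8227 cm⁻¹.
OSPE = -12340 − (-8227) = -4113 cm⁻¹.

-4113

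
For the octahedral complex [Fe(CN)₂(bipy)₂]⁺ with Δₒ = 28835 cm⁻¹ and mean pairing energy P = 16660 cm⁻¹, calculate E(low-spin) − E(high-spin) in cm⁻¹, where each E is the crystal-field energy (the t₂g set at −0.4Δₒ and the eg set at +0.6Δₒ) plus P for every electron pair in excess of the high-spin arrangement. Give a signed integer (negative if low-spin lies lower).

-24350

Ligand charges: 2×(-1) from CN⁻ and 2×(+0) from bipy sum to -2; with overall charge +1, Fe is +3.
Fe³⁺: group 8, so d-count = 8 − 3 = 5.
High-spin: t₂g³ eg², CFSE = 0.0Δₒ = 0 cm⁻¹.
Low-spin: t₂g⁵ eg⁰, orbital CFSE = -2.0Δₒ = -57670 cm⁻¹; plus 2 excess pairs × P = +33320 cm⁻¹; total -24350 cm⁻¹.
Thus E(LS) − E(HS) = -24350 cm⁻¹.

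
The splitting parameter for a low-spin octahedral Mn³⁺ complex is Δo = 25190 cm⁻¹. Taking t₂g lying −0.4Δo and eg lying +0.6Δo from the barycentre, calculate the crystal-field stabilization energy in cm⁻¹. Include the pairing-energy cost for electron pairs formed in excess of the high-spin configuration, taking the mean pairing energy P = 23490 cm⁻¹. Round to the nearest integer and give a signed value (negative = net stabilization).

-16814

Mn is in group 7, so Mn³⁺ is d⁴ (7 − 3 = 4).
Electron filling gives t₂g⁴ eg⁰.
Orbital CFSE = 4(-0.4) + 0(0.6) = -1.6Δo = -1.6 × 25190 = -40304 cm⁻¹.
High-spin d⁴ would be t₂g³ eg¹ with 0 pairs; low-spin has 1, so 1 excess pair costs +1P = +23490 cm⁻¹.
Net CFSE = -40304 + 23490 = -16814 cm⁻¹.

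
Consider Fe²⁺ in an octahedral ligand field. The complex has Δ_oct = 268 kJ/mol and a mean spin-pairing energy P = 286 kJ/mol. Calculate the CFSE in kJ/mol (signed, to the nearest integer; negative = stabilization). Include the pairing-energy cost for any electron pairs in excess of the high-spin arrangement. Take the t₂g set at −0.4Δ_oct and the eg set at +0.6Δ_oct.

Fe sits in group 8; removing 2 electrons leaves Fe²⁺ with 8 − 2 = 6 d electrons.
With Δ_oct < P the complex is high-spin.
Configuration: t₂g⁴ eg².
Orbital CFSE = -0.4Δ_oct = -0.4 × 268 = -107 kJ/mol.
High-spin has no excess pairs, so no pairing correction applies.

-107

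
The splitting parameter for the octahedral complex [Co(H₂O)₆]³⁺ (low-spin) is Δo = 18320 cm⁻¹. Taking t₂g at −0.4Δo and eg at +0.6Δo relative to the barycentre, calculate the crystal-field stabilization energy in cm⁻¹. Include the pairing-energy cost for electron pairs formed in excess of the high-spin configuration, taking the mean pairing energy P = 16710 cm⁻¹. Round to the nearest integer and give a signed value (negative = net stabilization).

-10548

H₂O is neutral, so the +3 overall charge sits on Co: oxidation state +3.
Co is in group 9, so Co³⁺ is d⁶ (9 − 3 = 6).
Electron filling gives t₂g⁶ eg⁰.
Orbital CFSE = 6(-0.4) + 0(0.6) = -2.4Δo = -2.4 × 18320 = -43968 cm⁻¹.
High-spin d⁶ would be t₂g⁴ eg² with 1 pair; low-spin has 3, so 2 excess pairs cost +2P = +33420 cm⁻¹.
Combining: -43968 + 33420 = -10548 cm⁻¹.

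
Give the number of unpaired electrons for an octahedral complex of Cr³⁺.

Cr is in group 6, so Cr³⁺ is d³ (6 − 3 = 3).
Configuration: t2g^3 e_g^0, giving 3 unpaired electrons.

3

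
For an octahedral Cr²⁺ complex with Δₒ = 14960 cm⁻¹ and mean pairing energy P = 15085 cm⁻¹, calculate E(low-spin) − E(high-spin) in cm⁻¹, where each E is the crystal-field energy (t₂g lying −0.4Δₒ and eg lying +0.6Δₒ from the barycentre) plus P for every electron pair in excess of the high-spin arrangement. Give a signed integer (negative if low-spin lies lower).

125

Cr²⁺: group 6, so d-count = 6 − 2 = 4.
In the high-spin limit (t₂g³ eg¹) the orbital term is -0.6Δₒ = -8976 cm⁻¹, with no excess pairing.
Low-spin: t₂g⁴ eg⁰, orbital CFSE = -1.6Δₒ = -23936 cm⁻¹; plus 1 excess pair × P = +15085 cm⁻¹; total -8851 cm⁻¹.
Thus E(LS) − E(HS) = 125 cm⁻¹.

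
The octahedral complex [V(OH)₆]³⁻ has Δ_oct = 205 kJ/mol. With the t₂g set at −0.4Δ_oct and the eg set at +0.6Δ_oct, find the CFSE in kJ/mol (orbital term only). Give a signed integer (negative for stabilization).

Each OH⁻ contributes -1; 6 × (-1) = -6. With overall charge -3, V is in the +3 oxidation state.
V sits in group 5; removing 3 electrons leaves V³⁺ with 5 − 3 = 2 d electrons.
Electron filling gives t₂g² eg⁰.
Orbital CFSE = 2(-0.4) + 0(0.6) = -0.8Δ_oct = -0.8 × 205 = -164 kJ/mol.

-164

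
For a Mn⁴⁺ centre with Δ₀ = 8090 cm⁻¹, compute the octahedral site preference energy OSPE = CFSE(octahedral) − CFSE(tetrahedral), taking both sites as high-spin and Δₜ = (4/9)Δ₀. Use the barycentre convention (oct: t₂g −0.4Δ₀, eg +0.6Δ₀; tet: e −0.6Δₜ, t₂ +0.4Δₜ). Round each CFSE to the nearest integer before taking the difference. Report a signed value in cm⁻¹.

Mn sits in group 7; removing 4 electrons leaves Mn⁴⁺ with 7 − 4 = 3 d electrons.
Octahedral high-spin t₂g³ eg⁰: CFSE = -1.2 × 8090 = -9708 cm⁻¹.
In a tetrahedral site the filling is e² t₂¹: CFSE(tet) = -0.8Δₜ = -0.8 × (4/9)(8090) = -2876 cm⁻¹.
OSPE = CFSE(oct) − CFSE(tet) = -9708 − (-2876) = -6832 cm⁻¹.

-6832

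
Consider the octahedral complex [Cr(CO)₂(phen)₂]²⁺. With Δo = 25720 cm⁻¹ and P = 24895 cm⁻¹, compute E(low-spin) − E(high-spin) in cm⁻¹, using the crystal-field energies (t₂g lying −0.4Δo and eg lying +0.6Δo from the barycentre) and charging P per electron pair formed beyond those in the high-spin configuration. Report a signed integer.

Ligand charges: 2×(+0) from CO and 2×(+0) from phen sum to +0; with overall charge +2, Cr is +2.
Cr sits in group 6; removing 2 electrons leaves Cr²⁺ with 6 − 2 = 4 d electrons.
In the high-spin limit (t₂g³ eg¹) the orbital term is -0.6Δo = -15432 cm⁻¹, with no excess pairing.
Low-spin t₂g⁴ eg⁰ gives -1.6Δo = -41152 cm⁻¹, but forming 1 extra pair costs 1P = 24895 cm⁻¹, so E(LS) = -41152 + 24895 = -16257 cm⁻¹.
The difference is -16257 − (-15432) = -825 cm⁻¹, so low-spin lies lower.

-825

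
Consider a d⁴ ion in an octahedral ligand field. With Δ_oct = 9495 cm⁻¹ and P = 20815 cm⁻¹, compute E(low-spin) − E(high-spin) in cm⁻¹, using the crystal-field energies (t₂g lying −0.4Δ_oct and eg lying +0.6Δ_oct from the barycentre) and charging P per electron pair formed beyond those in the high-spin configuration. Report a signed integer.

High-spin d⁴ fills as t₂g³ eg¹ with CFSE 3(−0.4) + 1(+0.6) = -0.6Δ_oct = -5697 cm⁻¹.
Low-spin: t₂g⁴ eg⁰, orbital CFSE = -1.6Δ_oct = -15192 cm⁻¹; plus 1 excess pair × P = +20815 cm⁻¹; total 5623 cm⁻¹.
The difference is 5623 − (-5697) = 11320 cm⁻¹, so high-spin lies lower.

11320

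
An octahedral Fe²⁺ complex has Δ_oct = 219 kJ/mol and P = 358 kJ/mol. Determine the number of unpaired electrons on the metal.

Fe²⁺: group 8, so d-count = 8 − 2 = 6.
Here Δ_oct < P (219 < 358), so the high-spin state is favoured.
Configuration: t₂g⁴ eg².
Unpaired electrons: 4.

4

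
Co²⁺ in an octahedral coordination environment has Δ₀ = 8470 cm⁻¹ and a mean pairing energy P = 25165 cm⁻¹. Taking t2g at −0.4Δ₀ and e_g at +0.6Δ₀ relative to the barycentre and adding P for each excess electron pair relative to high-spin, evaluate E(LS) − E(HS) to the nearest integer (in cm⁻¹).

16695

Co is in group 9, so Co²⁺ is d⁷ (9 − 2 = 7).
High-spin: t2g^5 e_g^2, CFSE = -0.8Δ₀ = -6776 cm⁻¹.
For low-spin the configuration is t2g^6 e_g^1: orbital energy -1.8 × 8470 = -15246 cm⁻¹, and 1 additional pair relative to high-spin adds 25165 cm⁻¹, giving 9919 cm⁻¹.
E(LS) − E(HS) = 9919 − (-6776) = 16695 cm⁻¹.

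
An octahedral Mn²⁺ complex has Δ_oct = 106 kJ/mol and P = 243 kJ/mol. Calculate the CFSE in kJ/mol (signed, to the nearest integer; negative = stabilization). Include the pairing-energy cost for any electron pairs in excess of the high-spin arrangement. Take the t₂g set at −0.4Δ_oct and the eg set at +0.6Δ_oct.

Mn²⁺: group 7, so d-count = 7 − 2 = 5.
With Δ_oct < P the complex is high-spin.
That gives t₂g³ eg².
Orbital CFSE = 0.0Δ_oct = 0.0 × 106 = 0 kJ/mol.
High-spin has no excess pairs, so no pairing correction applies.

0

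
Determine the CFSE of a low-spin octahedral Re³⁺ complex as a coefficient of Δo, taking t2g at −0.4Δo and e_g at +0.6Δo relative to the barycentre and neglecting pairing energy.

-1.6 Δo

Re is in group 7, so Re³⁺ is d⁴ (7 − 3 = 4).
Configuration: t2g^4 e_g^0.
CFSE = 4(-0.4Δo) + 0(0.6Δo) = -1.6Δo + 0.0Δo = -1.6Δo.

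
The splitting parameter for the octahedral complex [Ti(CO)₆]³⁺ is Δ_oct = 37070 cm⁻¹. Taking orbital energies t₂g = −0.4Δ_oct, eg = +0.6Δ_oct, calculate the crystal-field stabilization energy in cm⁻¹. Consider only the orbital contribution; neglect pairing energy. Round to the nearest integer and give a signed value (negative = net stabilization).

CO is neutral, so the +3 overall charge sits on Ti: oxidation state +3.
Ti sits in group 4; removing 3 electrons leaves Ti³⁺ with 4 − 3 = 1 d electrons.
Electron filling gives t₂g¹ eg⁰.
Orbital CFSE = 1(-0.4) + 0(0.6) = -0.4Δ_oct = -0.4 × 37070 = -14828 cm⁻¹.

-14828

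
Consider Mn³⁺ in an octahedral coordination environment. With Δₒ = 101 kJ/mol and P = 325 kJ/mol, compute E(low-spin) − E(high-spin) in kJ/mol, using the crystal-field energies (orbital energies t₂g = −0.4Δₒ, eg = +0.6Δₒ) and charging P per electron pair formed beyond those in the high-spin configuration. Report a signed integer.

Mn sits in group 7; removing 3 electrons leaves Mn³⁺ with 7 − 3 = 4 d electrons.
In the high-spin limit (t₂g³ eg¹) the orbital term is -0.6Δₒ = -61 kJ/mol, with no excess pairing.
Low-spin: t₂g⁴ eg⁰, orbital CFSE = -1.6Δₒ = -162 kJ/mol; plus 1 excess pair × P = +325 kJ/mol; total 163 kJ/mol.
E(LS) − E(HS) = 163 − (-61) = 224 kJ/mol.

224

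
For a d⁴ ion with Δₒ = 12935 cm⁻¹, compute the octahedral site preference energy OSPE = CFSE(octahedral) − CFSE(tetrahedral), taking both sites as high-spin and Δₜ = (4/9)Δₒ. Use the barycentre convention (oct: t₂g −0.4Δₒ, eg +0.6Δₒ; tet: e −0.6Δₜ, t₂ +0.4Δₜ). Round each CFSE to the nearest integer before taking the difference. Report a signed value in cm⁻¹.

Octahedral (high-spin): t₂g³ eg¹, CFSE = 3(−0.4) + 1(+0.6) = -0.6Δₒ = -0.6 × 12935 = -7761 cm⁻¹.
Tetrahedral e² t₂² gives -0.4Δₜ = -0.4 × (4/9) × 12935 = -2300 cm⁻¹.
OSPE = CFSE(oct) − CFSE(tet) = -7761 − (-2300) = -5461 cm⁻¹.

-5461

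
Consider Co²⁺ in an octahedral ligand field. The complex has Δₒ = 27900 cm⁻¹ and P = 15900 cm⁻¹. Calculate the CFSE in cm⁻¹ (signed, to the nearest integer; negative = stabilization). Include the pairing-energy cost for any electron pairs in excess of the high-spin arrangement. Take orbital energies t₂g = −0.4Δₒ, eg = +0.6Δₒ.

Group 9 minus oxidation state +2 gives a d⁷ configuration for Co²⁺.
Since Δₒ = 27900 cm⁻¹ > P = 15900 cm⁻¹, the complex adopts the low-spin configuration.
Filling d⁷ accordingly: t₂g⁶ eg¹.
Orbital CFSE = -1.8Δₒ = -1.8 × 27900 = -50220 cm⁻¹.
Excess pairs vs high-spin: 3 − 2 = 1; pairing cost = +15900 cm⁻¹.
Net CFSE = -50220 + 15900 = -34320 cm⁻¹.

-34320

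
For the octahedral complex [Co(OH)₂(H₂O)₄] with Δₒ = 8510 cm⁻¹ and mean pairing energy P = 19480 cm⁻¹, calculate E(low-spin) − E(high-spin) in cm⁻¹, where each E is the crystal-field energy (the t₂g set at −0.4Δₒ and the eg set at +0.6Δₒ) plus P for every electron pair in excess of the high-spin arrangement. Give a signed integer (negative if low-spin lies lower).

Ligand charges: 2×(-1) from OH⁻ and 4×(+0) from H₂O sum to -2; with overall charge +0, Co is +2.
Group 9 minus oxidation state +2 gives a d⁷ configuration for Co²⁺.
High-spin: t₂g⁵ eg², CFSE = -0.8Δₒ = -6808 cm⁻¹.
Low-spin: t₂g⁶ eg¹, orbital CFSE = -1.8Δₒ = -15318 cm⁻¹; plus 1 excess pair × P = +19480 cm⁻¹; total 4162 cm⁻¹.
The difference is 4162 − (-6808) = 10970 cm⁻¹, so high-spin lies lower.

10970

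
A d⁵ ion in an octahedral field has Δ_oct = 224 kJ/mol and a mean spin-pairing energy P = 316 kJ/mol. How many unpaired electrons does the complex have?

Here Δ_oct < P (224 < 316), so the high-spin state is favoured.
Filling d⁵ accordingly: t₂g³ eg².
Unpaired electrons: 5.

5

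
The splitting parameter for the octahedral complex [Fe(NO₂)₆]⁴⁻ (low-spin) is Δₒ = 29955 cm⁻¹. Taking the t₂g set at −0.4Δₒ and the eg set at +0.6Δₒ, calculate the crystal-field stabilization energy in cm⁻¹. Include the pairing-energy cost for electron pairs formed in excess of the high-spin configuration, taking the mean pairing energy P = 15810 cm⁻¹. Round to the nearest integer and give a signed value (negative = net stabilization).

Each NO₂⁻ contributes -1; 6 × (-1) = -6. With overall charge -4, Fe is in the +2 oxidation state.
Group 8 minus oxidation state +2 gives a d⁶ configuration for Fe²⁺.
Electron filling gives t₂g⁶ eg⁰.
CFSE(orbital) = 6×(-0.4Δₒ) + 0×(0.6Δₒ) = -2.4Δₒ; with Δₒ = 29955 cm⁻¹ that is -71892 cm⁻¹.
High-spin d⁶ would be t₂g⁴ eg² with 1 pair; low-spin has 3, so 2 excess pairs cost +2P = +31620 cm⁻¹.
Combining: -71892 + 31620 = -40272 cm⁻¹.

-40272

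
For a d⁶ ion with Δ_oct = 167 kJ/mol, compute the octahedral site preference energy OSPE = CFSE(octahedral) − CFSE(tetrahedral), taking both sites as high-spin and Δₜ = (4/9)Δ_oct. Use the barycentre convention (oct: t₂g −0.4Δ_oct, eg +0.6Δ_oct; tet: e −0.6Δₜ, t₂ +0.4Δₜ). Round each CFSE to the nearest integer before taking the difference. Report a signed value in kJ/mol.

-22

In an octahedral site d⁶ (HS) is t₂g⁴ eg², giving CFSE(oct) = -0.4Δ_oct = -67 kJ/mol.
Tetrahedral e³ t₂³ gives -0.6Δₜ = -0.6 × (4/9) × 167 = -45 kJ/mol.
Subtracting, OSPE = -67 − (-45) = -22 kJ/mol.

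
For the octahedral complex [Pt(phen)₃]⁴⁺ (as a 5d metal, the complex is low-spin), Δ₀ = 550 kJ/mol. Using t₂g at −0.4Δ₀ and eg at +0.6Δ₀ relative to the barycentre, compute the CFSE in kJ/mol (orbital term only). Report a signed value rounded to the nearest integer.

phen is neutral, so the +4 overall charge sits on Pt: oxidation state +4.
Pt is in group 10, so Pt⁴⁺ is d⁶ (10 − 4 = 6).
The d⁶ electrons fill as t₂g⁶ eg⁰.
CFSE(orbital) = 6×(-0.4Δ₀) + 0×(0.6Δ₀) = -2.4Δ₀; with Δ₀ = 550 kJ/mol that is -1320 kJ/mol.

-1320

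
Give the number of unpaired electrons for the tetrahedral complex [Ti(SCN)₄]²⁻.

2

Each SCN⁻ contributes -1; 4 × (-1) = -4. With overall charge -2, Ti is in the +2 oxidation state.
Ti sits in group 4; removing 2 electrons leaves Ti²⁺ with 4 − 2 = 2 d electrons.
Tetrahedral splitting is small, so the complex is high-spin.
Configuration: e² t₂⁰, giving 2 unpaired electrons.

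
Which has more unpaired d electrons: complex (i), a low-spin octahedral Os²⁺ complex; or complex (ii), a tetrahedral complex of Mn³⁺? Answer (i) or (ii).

(ii)

(i): Os sits in group 8; removing 2 electrons leaves Os²⁺ with 8 − 2 = 6 d electrons; t2g^6 e_g^0 → 0 unpaired.
(ii): Mn sits in group 7; removing 3 electrons leaves Mn³⁺ with 7 − 3 = 4 d electrons; With tetrahedral geometry the complex is necessarily high-spin; e² t₂² → 4 unpaired.
So (ii) has more unpaired electrons.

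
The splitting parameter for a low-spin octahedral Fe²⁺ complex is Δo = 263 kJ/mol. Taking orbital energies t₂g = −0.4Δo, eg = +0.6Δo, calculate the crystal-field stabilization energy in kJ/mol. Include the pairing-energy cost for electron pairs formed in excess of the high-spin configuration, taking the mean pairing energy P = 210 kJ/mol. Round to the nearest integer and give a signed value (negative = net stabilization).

-211

Fe²⁺: group 8, so d-count = 8 − 2 = 6.
Configuration: t₂g⁶ eg⁰.
Orbital CFSE = 6(-0.4) + 0(0.6) = -2.4Δo = -2.4 × 263 = -631 kJ/mol.
Relative to high-spin t₂g⁴ eg² (1 paired), the low-spin configuration has 2 additional pairs, contributing +2 × 210 = +420 kJ/mol.
Net CFSE = -631 + 420 = -211 kJ/mol.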